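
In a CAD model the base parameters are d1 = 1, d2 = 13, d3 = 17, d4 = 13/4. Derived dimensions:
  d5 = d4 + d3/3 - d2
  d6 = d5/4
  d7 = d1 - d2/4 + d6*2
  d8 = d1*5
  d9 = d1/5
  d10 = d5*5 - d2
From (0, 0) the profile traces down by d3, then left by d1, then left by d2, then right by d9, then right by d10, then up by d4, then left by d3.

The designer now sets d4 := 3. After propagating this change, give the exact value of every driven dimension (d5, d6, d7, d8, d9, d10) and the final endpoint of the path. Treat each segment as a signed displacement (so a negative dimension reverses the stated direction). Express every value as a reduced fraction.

d5 = -13/3
d6 = -13/12
d7 = -53/12
d8 = 5
d9 = 1/5
d10 = -104/3
endpoint = (-982/15, -14)

Apply edit: d4 := 3
  d5 = d4 + d3/3 - d2 = -13/3
  d6 = d5/4 = -13/12
  d7 = d1 - d2/4 + d6*2 = -53/12
  d8 = d1*5 = 5
  d9 = d1/5 = 1/5
  d10 = d5*5 - d2 = -104/3
Walk from origin (0, 0):
  seg 1: down by d3 = 17 → (0, -17)
  seg 2: left by d1 = 1 → (-1, -17)
  seg 3: left by d2 = 13 → (-14, -17)
  seg 4: right by d9 = 1/5 → (-69/5, -17)
  seg 5: right by d10 = -104/3 → (-727/15, -17)
  seg 6: up by d4 = 3 → (-727/15, -14)
  seg 7: left by d3 = 17 → (-982/15, -14)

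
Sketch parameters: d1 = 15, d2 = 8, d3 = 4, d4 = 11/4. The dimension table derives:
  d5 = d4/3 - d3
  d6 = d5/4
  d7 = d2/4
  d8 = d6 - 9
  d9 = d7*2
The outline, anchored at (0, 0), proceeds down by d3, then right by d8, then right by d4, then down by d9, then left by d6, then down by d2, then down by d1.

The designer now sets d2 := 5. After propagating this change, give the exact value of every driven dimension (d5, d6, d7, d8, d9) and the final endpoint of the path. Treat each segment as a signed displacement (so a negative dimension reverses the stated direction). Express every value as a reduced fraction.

Apply edit: d2 := 5
  d5 = d4/3 - d3 = -37/12
  d6 = d5/4 = -37/48
  d7 = d2/4 = 5/4
  d8 = d6 - 9 = -469/48
  d9 = d7*2 = 5/2
Walk from origin (0, 0):
  seg 1: down by d3 = 4 → (0, -4)
  seg 2: right by d8 = -469/48 → (-469/48, -4)
  seg 3: right by d4 = 11/4 → (-337/48, -4)
  seg 4: down by d9 = 5/2 → (-337/48, -13/2)
  seg 5: left by d6 = -37/48 → (-25/4, -13/2)
  seg 6: down by d2 = 5 → (-25/4, -23/2)
  seg 7: down by d1 = 15 → (-25/4, -53/2)

d5 = -37/12
d6 = -37/48
d7 = 5/4
d8 = -469/48
d9 = 5/2
endpoint = (-25/4, -53/2)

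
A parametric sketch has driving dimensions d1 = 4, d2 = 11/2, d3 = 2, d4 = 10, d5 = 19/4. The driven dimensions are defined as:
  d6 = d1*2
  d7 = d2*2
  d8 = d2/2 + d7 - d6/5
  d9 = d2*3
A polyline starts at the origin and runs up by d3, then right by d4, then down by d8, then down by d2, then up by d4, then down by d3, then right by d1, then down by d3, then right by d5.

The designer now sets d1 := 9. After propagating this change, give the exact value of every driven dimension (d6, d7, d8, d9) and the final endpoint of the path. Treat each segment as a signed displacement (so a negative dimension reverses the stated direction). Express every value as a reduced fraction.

Apply edit: d1 := 9
  d6 = d1*2 = 18
  d7 = d2*2 = 11
  d8 = d2/2 + d7 - d6/5 = 203/20
  d9 = d2*3 = 33/2
Walk from origin (0, 0):
  seg 1: up by d3 = 2 → (0, 2)
  seg 2: right by d4 = 10 → (10, 2)
  seg 3: down by d8 = 203/20 → (10, -163/20)
  seg 4: down by d2 = 11/2 → (10, -273/20)
  seg 5: up by d4 = 10 → (10, -73/20)
  seg 6: down by d3 = 2 → (10, -113/20)
  seg 7: right by d1 = 9 → (19, -113/20)
  seg 8: down by d3 = 2 → (19, -153/20)
  seg 9: right by d5 = 19/4 → (95/4, -153/20)

d6 = 18
d7 = 11
d8 = 203/20
d9 = 33/2
endpoint = (95/4, -153/20)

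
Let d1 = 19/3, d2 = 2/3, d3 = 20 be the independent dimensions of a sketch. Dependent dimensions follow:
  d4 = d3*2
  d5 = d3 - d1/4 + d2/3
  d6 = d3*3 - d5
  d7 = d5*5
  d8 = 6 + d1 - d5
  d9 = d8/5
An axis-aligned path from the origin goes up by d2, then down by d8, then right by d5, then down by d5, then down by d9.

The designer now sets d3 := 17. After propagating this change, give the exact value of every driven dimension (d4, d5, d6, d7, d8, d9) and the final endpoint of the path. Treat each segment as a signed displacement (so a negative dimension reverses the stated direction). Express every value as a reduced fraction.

Apply edit: d3 := 17
  d4 = d3*2 = 34
  d5 = d3 - d1/4 + d2/3 = 563/36
  d6 = d3*3 - d5 = 1273/36
  d7 = d5*5 = 2815/36
  d8 = 6 + d1 - d5 = -119/36
  d9 = d8/5 = -119/180
Walk from origin (0, 0):
  seg 1: up by d2 = 2/3 → (0, 2/3)
  seg 2: down by d8 = -119/36 → (0, 143/36)
  seg 3: right by d5 = 563/36 → (563/36, 143/36)
  seg 4: down by d5 = 563/36 → (563/36, -35/3)
  seg 5: down by d9 = -119/180 → (563/36, -1981/180)

d4 = 34
d5 = 563/36
d6 = 1273/36
d7 = 2815/36
d8 = -119/36
d9 = -119/180
endpoint = (563/36, -1981/180)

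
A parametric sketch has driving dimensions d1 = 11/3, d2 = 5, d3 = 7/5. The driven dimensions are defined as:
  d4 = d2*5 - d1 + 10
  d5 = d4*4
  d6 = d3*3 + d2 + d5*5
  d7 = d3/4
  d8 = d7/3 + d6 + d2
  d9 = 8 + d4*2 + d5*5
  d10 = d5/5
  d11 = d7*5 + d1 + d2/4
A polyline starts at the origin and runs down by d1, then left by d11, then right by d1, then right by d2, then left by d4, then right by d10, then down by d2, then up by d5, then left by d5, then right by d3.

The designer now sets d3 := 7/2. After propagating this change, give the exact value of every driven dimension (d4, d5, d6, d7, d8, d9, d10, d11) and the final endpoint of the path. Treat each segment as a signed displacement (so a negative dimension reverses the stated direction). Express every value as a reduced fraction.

Apply edit: d3 := 7/2
  d4 = d2*5 - d1 + 10 = 94/3
  d5 = d4*4 = 376/3
  d6 = d3*3 + d2 + d5*5 = 3853/6
  d7 = d3/4 = 7/8
  d8 = d7/3 + d6 + d2 = 15539/24
  d9 = 8 + d4*2 + d5*5 = 2092/3
  d10 = d5/5 = 376/15
  d11 = d7*5 + d1 + d2/4 = 223/24
Walk from origin (0, 0):
  seg 1: down by d1 = 11/3 → (0, -11/3)
  seg 2: left by d11 = 223/24 → (-223/24, -11/3)
  seg 3: right by d1 = 11/3 → (-45/8, -11/3)
  seg 4: right by d2 = 5 → (-5/8, -11/3)
  seg 5: left by d4 = 94/3 → (-767/24, -11/3)
  seg 6: right by d10 = 376/15 → (-827/120, -11/3)
  seg 7: down by d2 = 5 → (-827/120, -26/3)
  seg 8: up by d5 = 376/3 → (-827/120, 350/3)
  seg 9: left by d5 = 376/3 → (-5289/40, 350/3)
  seg 10: right by d3 = 7/2 → (-5149/40, 350/3)

d4 = 94/3
d5 = 376/3
d6 = 3853/6
d7 = 7/8
d8 = 15539/24
d9 = 2092/3
d10 = 376/15
d11 = 223/24
endpoint = (-5149/40, 350/3)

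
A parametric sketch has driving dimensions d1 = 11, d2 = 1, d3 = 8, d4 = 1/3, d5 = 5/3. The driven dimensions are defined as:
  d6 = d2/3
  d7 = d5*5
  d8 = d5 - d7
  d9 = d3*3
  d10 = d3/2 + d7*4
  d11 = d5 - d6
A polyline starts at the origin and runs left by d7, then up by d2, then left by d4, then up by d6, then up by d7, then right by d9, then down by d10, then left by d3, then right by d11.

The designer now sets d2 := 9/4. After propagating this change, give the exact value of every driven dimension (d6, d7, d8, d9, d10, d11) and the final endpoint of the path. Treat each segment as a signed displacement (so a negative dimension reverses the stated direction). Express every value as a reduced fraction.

d6 = 3/4
d7 = 25/3
d8 = -20/3
d9 = 24
d10 = 112/3
d11 = 11/12
endpoint = (33/4, -26)

Apply edit: d2 := 9/4
  d6 = d2/3 = 3/4
  d7 = d5*5 = 25/3
  d8 = d5 - d7 = -20/3
  d9 = d3*3 = 24
  d10 = d3/2 + d7*4 = 112/3
  d11 = d5 - d6 = 11/12
Walk from origin (0, 0):
  seg 1: left by d7 = 25/3 → (-25/3, 0)
  seg 2: up by d2 = 9/4 → (-25/3, 9/4)
  seg 3: left by d4 = 1/3 → (-26/3, 9/4)
  seg 4: up by d6 = 3/4 → (-26/3, 3)
  seg 5: up by d7 = 25/3 → (-26/3, 34/3)
  seg 6: right by d9 = 24 → (46/3, 34/3)
  seg 7: down by d10 = 112/3 → (46/3, -26)
  seg 8: left by d3 = 8 → (22/3, -26)
  seg 9: right by d11 = 11/12 → (33/4, -26)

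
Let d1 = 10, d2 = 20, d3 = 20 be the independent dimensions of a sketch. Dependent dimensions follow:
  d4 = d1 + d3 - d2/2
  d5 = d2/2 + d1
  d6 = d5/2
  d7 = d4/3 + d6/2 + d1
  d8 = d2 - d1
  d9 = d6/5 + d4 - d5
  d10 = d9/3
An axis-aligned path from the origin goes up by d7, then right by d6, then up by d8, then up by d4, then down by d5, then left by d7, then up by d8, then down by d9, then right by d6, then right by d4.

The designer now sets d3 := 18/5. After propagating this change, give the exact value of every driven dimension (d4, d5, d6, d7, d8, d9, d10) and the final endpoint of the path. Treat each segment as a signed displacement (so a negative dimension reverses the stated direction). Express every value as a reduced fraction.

Apply edit: d3 := 18/5
  d4 = d1 + d3 - d2/2 = 18/5
  d5 = d2/2 + d1 = 20
  d6 = d5/2 = 10
  d7 = d4/3 + d6/2 + d1 = 81/5
  d8 = d2 - d1 = 10
  d9 = d6/5 + d4 - d5 = -72/5
  d10 = d9/3 = -24/5
Walk from origin (0, 0):
  seg 1: up by d7 = 81/5 → (0, 81/5)
  seg 2: right by d6 = 10 → (10, 81/5)
  seg 3: up by d8 = 10 → (10, 131/5)
  seg 4: up by d4 = 18/5 → (10, 149/5)
  seg 5: down by d5 = 20 → (10, 49/5)
  seg 6: left by d7 = 81/5 → (-31/5, 49/5)
  seg 7: up by d8 = 10 → (-31/5, 99/5)
  seg 8: down by d9 = -72/5 → (-31/5, 171/5)
  seg 9: right by d6 = 10 → (19/5, 171/5)
  seg 10: right by d4 = 18/5 → (37/5, 171/5)

d4 = 18/5
d5 = 20
d6 = 10
d7 = 81/5
d8 = 10
d9 = -72/5
d10 = -24/5
endpoint = (37/5, 171/5)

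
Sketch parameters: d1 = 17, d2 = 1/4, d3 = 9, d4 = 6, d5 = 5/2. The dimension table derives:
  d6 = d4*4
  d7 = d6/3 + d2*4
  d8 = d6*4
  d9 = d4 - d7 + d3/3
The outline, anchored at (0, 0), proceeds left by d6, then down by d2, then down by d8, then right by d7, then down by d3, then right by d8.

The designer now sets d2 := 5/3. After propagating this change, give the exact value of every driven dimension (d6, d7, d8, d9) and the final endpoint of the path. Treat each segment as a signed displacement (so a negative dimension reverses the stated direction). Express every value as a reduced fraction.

d6 = 24
d7 = 44/3
d8 = 96
d9 = -17/3
endpoint = (260/3, -320/3)

Apply edit: d2 := 5/3
  d6 = d4*4 = 24
  d7 = d6/3 + d2*4 = 44/3
  d8 = d6*4 = 96
  d9 = d4 - d7 + d3/3 = -17/3
Walk from origin (0, 0):
  seg 1: left by d6 = 24 → (-24, 0)
  seg 2: down by d2 = 5/3 → (-24, -5/3)
  seg 3: down by d8 = 96 → (-24, -293/3)
  seg 4: right by d7 = 44/3 → (-28/3, -293/3)
  seg 5: down by d3 = 9 → (-28/3, -320/3)
  seg 6: right by d8 = 96 → (260/3, -320/3)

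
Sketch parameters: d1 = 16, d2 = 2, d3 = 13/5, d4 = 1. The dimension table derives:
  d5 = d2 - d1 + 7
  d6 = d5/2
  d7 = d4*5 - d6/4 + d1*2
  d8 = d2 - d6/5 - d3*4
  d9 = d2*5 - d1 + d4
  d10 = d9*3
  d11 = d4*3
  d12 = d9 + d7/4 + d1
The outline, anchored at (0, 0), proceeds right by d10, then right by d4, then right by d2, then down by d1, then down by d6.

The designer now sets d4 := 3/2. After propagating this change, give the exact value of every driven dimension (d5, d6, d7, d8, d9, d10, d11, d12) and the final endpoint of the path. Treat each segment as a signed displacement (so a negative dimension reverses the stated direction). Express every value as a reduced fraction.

Apply edit: d4 := 3/2
  d5 = d2 - d1 + 7 = -7
  d6 = d5/2 = -7/2
  d7 = d4*5 - d6/4 + d1*2 = 323/8
  d8 = d2 - d6/5 - d3*4 = -77/10
  d9 = d2*5 - d1 + d4 = -9/2
  d10 = d9*3 = -27/2
  d11 = d4*3 = 9/2
  d12 = d9 + d7/4 + d1 = 691/32
Walk from origin (0, 0):
  seg 1: right by d10 = -27/2 → (-27/2, 0)
  seg 2: right by d4 = 3/2 → (-12, 0)
  seg 3: right by d2 = 2 → (-10, 0)
  seg 4: down by d1 = 16 → (-10, -16)
  seg 5: down by d6 = -7/2 → (-10, -25/2)

d5 = -7
d6 = -7/2
d7 = 323/8
d8 = -77/10
d9 = -9/2
d10 = -27/2
d11 = 9/2
d12 = 691/32
endpoint = (-10, -25/2)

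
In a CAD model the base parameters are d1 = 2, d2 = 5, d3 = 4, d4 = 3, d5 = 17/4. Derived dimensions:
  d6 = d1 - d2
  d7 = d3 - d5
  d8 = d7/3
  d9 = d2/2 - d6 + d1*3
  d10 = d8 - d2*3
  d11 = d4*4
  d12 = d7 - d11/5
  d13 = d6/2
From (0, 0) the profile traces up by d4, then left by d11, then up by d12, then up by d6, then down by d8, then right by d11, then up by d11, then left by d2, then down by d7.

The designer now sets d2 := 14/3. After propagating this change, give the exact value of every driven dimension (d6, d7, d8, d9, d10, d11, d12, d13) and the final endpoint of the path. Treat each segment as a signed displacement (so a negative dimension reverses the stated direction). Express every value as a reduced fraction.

Apply edit: d2 := 14/3
  d6 = d1 - d2 = -8/3
  d7 = d3 - d5 = -1/4
  d8 = d7/3 = -1/12
  d9 = d2/2 - d6 + d1*3 = 11
  d10 = d8 - d2*3 = -169/12
  d11 = d4*4 = 12
  d12 = d7 - d11/5 = -53/20
  d13 = d6/2 = -4/3
Walk from origin (0, 0):
  seg 1: up by d4 = 3 → (0, 3)
  seg 2: left by d11 = 12 → (-12, 3)
  seg 3: up by d12 = -53/20 → (-12, 7/20)
  seg 4: up by d6 = -8/3 → (-12, -139/60)
  seg 5: down by d8 = -1/12 → (-12, -67/30)
  seg 6: right by d11 = 12 → (0, -67/30)
  seg 7: up by d11 = 12 → (0, 293/30)
  seg 8: left by d2 = 14/3 → (-14/3, 293/30)
  seg 9: down by d7 = -1/4 → (-14/3, 601/60)

d6 = -8/3
d7 = -1/4
d8 = -1/12
d9 = 11
d10 = -169/12
d11 = 12
d12 = -53/20
d13 = -4/3
endpoint = (-14/3, 601/60)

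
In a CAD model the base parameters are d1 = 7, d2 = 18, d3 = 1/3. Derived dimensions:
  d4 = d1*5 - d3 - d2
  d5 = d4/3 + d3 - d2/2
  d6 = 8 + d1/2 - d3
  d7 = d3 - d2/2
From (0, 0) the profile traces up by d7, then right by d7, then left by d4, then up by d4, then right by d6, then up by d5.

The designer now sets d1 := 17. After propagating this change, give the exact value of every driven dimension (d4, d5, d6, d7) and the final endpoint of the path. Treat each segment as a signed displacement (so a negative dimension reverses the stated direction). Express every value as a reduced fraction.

d4 = 200/3
d5 = 122/9
d6 = 97/6
d7 = -26/3
endpoint = (-355/6, 644/9)

Apply edit: d1 := 17
  d4 = d1*5 - d3 - d2 = 200/3
  d5 = d4/3 + d3 - d2/2 = 122/9
  d6 = 8 + d1/2 - d3 = 97/6
  d7 = d3 - d2/2 = -26/3
Walk from origin (0, 0):
  seg 1: up by d7 = -26/3 → (0, -26/3)
  seg 2: right by d7 = -26/3 → (-26/3, -26/3)
  seg 3: left by d4 = 200/3 → (-226/3, -26/3)
  seg 4: up by d4 = 200/3 → (-226/3, 58)
  seg 5: right by d6 = 97/6 → (-355/6, 58)
  seg 6: up by d5 = 122/9 → (-355/6, 644/9)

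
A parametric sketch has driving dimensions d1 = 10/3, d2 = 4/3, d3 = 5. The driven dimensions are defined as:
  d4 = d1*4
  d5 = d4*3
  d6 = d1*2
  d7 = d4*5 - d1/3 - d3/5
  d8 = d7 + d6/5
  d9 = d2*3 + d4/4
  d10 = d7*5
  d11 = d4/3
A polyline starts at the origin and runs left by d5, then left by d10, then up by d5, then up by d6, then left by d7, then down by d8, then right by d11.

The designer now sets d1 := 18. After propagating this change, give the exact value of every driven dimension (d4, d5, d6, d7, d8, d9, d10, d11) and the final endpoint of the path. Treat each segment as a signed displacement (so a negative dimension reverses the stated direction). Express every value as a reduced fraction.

d4 = 72
d5 = 216
d6 = 36
d7 = 353
d8 = 1801/5
d9 = 22
d10 = 1765
d11 = 24
endpoint = (-2310, -541/5)

Apply edit: d1 := 18
  d4 = d1*4 = 72
  d5 = d4*3 = 216
  d6 = d1*2 = 36
  d7 = d4*5 - d1/3 - d3/5 = 353
  d8 = d7 + d6/5 = 1801/5
  d9 = d2*3 + d4/4 = 22
  d10 = d7*5 = 1765
  d11 = d4/3 = 24
Walk from origin (0, 0):
  seg 1: left by d5 = 216 → (-216, 0)
  seg 2: left by d10 = 1765 → (-1981, 0)
  seg 3: up by d5 = 216 → (-1981, 216)
  seg 4: up by d6 = 36 → (-1981, 252)
  seg 5: left by d7 = 353 → (-2334, 252)
  seg 6: down by d8 = 1801/5 → (-2334, -541/5)
  seg 7: right by d11 = 24 → (-2310, -541/5)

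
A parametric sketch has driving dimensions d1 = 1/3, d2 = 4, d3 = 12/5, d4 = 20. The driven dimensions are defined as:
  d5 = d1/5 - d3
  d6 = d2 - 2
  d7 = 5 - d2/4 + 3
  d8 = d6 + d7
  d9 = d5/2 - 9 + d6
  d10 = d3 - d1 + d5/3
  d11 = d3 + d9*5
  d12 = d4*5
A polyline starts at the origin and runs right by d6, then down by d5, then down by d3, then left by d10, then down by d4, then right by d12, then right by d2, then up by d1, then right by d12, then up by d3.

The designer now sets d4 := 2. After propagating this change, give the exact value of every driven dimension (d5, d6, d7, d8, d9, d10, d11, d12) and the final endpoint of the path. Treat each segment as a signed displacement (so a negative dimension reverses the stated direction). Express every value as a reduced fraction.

d5 = -7/3
d6 = 2
d7 = 7
d8 = 9
d9 = -49/6
d10 = 58/45
d11 = -1153/30
d12 = 10
endpoint = (1112/45, 2/3)

Apply edit: d4 := 2
  d5 = d1/5 - d3 = -7/3
  d6 = d2 - 2 = 2
  d7 = 5 - d2/4 + 3 = 7
  d8 = d6 + d7 = 9
  d9 = d5/2 - 9 + d6 = -49/6
  d10 = d3 - d1 + d5/3 = 58/45
  d11 = d3 + d9*5 = -1153/30
  d12 = d4*5 = 10
Walk from origin (0, 0):
  seg 1: right by d6 = 2 → (2, 0)
  seg 2: down by d5 = -7/3 → (2, 7/3)
  seg 3: down by d3 = 12/5 → (2, -1/15)
  seg 4: left by d10 = 58/45 → (32/45, -1/15)
  seg 5: down by d4 = 2 → (32/45, -31/15)
  seg 6: right by d12 = 10 → (482/45, -31/15)
  seg 7: right by d2 = 4 → (662/45, -31/15)
  seg 8: up by d1 = 1/3 → (662/45, -26/15)
  seg 9: right by d12 = 10 → (1112/45, -26/15)
  seg 10: up by d3 = 12/5 → (1112/45, 2/3)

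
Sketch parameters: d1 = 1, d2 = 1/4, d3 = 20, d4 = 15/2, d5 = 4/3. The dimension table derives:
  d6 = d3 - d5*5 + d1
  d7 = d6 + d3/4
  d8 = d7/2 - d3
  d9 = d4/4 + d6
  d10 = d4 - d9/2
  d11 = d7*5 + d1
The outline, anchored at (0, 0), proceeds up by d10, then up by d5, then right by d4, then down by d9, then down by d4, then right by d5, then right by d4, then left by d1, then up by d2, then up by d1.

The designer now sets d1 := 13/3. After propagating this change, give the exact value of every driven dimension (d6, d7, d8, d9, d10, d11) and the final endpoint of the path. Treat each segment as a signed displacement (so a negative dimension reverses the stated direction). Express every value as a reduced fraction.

d6 = 53/3
d7 = 68/3
d8 = -26/3
d9 = 469/24
d10 = -109/48
d11 = 353/3
endpoint = (12, -1123/48)

Apply edit: d1 := 13/3
  d6 = d3 - d5*5 + d1 = 53/3
  d7 = d6 + d3/4 = 68/3
  d8 = d7/2 - d3 = -26/3
  d9 = d4/4 + d6 = 469/24
  d10 = d4 - d9/2 = -109/48
  d11 = d7*5 + d1 = 353/3
Walk from origin (0, 0):
  seg 1: up by d10 = -109/48 → (0, -109/48)
  seg 2: up by d5 = 4/3 → (0, -15/16)
  seg 3: right by d4 = 15/2 → (15/2, -15/16)
  seg 4: down by d9 = 469/24 → (15/2, -983/48)
  seg 5: down by d4 = 15/2 → (15/2, -1343/48)
  seg 6: right by d5 = 4/3 → (53/6, -1343/48)
  seg 7: right by d4 = 15/2 → (49/3, -1343/48)
  seg 8: left by d1 = 13/3 → (12, -1343/48)
  seg 9: up by d2 = 1/4 → (12, -1331/48)
  seg 10: up by d1 = 13/3 → (12, -1123/48)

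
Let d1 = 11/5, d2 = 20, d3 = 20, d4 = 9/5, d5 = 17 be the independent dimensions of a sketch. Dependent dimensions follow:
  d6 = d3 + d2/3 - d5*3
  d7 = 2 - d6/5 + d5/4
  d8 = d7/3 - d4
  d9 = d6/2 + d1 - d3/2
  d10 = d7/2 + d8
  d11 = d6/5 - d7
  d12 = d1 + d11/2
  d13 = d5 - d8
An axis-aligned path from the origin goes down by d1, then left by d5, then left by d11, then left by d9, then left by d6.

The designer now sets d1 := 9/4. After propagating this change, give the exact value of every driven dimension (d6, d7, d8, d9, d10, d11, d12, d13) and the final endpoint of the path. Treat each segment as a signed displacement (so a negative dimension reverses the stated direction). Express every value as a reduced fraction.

d6 = -73/3
d7 = 667/60
d8 = 343/180
d9 = -239/12
d10 = 2687/360
d11 = -959/60
d12 = -689/120
d13 = 2717/180
endpoint = (1297/30, -9/4)

Apply edit: d1 := 9/4
  d6 = d3 + d2/3 - d5*3 = -73/3
  d7 = 2 - d6/5 + d5/4 = 667/60
  d8 = d7/3 - d4 = 343/180
  d9 = d6/2 + d1 - d3/2 = -239/12
  d10 = d7/2 + d8 = 2687/360
  d11 = d6/5 - d7 = -959/60
  d12 = d1 + d11/2 = -689/120
  d13 = d5 - d8 = 2717/180
Walk from origin (0, 0):
  seg 1: down by d1 = 9/4 → (0, -9/4)
  seg 2: left by d5 = 17 → (-17, -9/4)
  seg 3: left by d11 = -959/60 → (-61/60, -9/4)
  seg 4: left by d9 = -239/12 → (189/10, -9/4)
  seg 5: left by d6 = -73/3 → (1297/30, -9/4)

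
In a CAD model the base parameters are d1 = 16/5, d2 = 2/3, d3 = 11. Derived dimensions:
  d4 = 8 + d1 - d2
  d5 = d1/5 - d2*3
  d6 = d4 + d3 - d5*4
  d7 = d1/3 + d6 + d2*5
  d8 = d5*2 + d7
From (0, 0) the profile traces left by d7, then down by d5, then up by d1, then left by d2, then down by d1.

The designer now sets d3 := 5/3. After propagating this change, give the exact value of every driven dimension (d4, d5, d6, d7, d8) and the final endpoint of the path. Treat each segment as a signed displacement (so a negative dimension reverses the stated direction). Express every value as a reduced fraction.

Apply edit: d3 := 5/3
  d4 = 8 + d1 - d2 = 158/15
  d5 = d1/5 - d2*3 = -34/25
  d6 = d4 + d3 - d5*4 = 441/25
  d7 = d1/3 + d6 + d2*5 = 551/25
  d8 = d5*2 + d7 = 483/25
Walk from origin (0, 0):
  seg 1: left by d7 = 551/25 → (-551/25, 0)
  seg 2: down by d5 = -34/25 → (-551/25, 34/25)
  seg 3: up by d1 = 16/5 → (-551/25, 114/25)
  seg 4: left by d2 = 2/3 → (-1703/75, 114/25)
  seg 5: down by d1 = 16/5 → (-1703/75, 34/25)

d4 = 158/15
d5 = -34/25
d6 = 441/25
d7 = 551/25
d8 = 483/25
endpoint = (-1703/75, 34/25)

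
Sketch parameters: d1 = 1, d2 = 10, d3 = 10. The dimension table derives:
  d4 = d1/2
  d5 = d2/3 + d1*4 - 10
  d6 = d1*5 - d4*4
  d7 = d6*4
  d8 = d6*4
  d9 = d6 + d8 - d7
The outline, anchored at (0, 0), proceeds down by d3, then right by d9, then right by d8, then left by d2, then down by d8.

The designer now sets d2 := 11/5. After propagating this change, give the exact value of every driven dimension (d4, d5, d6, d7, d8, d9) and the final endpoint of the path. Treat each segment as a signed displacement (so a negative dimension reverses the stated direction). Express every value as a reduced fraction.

Apply edit: d2 := 11/5
  d4 = d1/2 = 1/2
  d5 = d2/3 + d1*4 - 10 = -79/15
  d6 = d1*5 - d4*4 = 3
  d7 = d6*4 = 12
  d8 = d6*4 = 12
  d9 = d6 + d8 - d7 = 3
Walk from origin (0, 0):
  seg 1: down by d3 = 10 → (0, -10)
  seg 2: right by d9 = 3 → (3, -10)
  seg 3: right by d8 = 12 → (15, -10)
  seg 4: left by d2 = 11/5 → (64/5, -10)
  seg 5: down by d8 = 12 → (64/5, -22)

d4 = 1/2
d5 = -79/15
d6 = 3
d7 = 12
d8 = 12
d9 = 3
endpoint = (64/5, -22)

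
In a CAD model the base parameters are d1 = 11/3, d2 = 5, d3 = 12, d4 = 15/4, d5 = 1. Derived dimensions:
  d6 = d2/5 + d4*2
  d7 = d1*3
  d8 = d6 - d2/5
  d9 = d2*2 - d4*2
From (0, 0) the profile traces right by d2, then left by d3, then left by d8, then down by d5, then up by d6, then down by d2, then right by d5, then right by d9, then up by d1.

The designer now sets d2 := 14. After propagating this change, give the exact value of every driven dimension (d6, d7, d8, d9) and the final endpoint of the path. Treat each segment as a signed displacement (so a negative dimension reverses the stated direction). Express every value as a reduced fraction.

Apply edit: d2 := 14
  d6 = d2/5 + d4*2 = 103/10
  d7 = d1*3 = 11
  d8 = d6 - d2/5 = 15/2
  d9 = d2*2 - d4*2 = 41/2
Walk from origin (0, 0):
  seg 1: right by d2 = 14 → (14, 0)
  seg 2: left by d3 = 12 → (2, 0)
  seg 3: left by d8 = 15/2 → (-11/2, 0)
  seg 4: down by d5 = 1 → (-11/2, -1)
  seg 5: up by d6 = 103/10 → (-11/2, 93/10)
  seg 6: down by d2 = 14 → (-11/2, -47/10)
  seg 7: right by d5 = 1 → (-9/2, -47/10)
  seg 8: right by d9 = 41/2 → (16, -47/10)
  seg 9: up by d1 = 11/3 → (16, -31/30)

d6 = 103/10
d7 = 11
d8 = 15/2
d9 = 41/2
endpoint = (16, -31/30)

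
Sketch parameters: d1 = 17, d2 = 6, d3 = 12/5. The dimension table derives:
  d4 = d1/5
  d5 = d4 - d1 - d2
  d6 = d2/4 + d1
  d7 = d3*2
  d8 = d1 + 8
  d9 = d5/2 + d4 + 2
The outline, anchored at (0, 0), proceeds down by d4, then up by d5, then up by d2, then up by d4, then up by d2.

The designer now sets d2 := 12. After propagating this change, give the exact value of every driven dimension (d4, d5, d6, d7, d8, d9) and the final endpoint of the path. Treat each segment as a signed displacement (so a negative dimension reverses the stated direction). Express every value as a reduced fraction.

Apply edit: d2 := 12
  d4 = d1/5 = 17/5
  d5 = d4 - d1 - d2 = -128/5
  d6 = d2/4 + d1 = 20
  d7 = d3*2 = 24/5
  d8 = d1 + 8 = 25
  d9 = d5/2 + d4 + 2 = -37/5
Walk from origin (0, 0):
  seg 1: down by d4 = 17/5 → (0, -17/5)
  seg 2: up by d5 = -128/5 → (0, -29)
  seg 3: up by d2 = 12 → (0, -17)
  seg 4: up by d4 = 17/5 → (0, -68/5)
  seg 5: up by d2 = 12 → (0, -8/5)

d4 = 17/5
d5 = -128/5
d6 = 20
d7 = 24/5
d8 = 25
d9 = -37/5
endpoint = (0, -8/5)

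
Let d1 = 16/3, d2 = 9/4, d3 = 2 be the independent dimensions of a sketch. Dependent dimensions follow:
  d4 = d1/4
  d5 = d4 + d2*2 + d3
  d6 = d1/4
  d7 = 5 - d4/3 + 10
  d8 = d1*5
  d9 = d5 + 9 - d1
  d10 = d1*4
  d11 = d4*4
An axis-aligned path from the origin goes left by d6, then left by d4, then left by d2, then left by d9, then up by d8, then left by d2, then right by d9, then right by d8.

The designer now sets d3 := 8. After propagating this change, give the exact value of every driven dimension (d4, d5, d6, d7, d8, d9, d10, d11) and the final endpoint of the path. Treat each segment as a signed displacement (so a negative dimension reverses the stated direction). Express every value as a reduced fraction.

Apply edit: d3 := 8
  d4 = d1/4 = 4/3
  d5 = d4 + d2*2 + d3 = 83/6
  d6 = d1/4 = 4/3
  d7 = 5 - d4/3 + 10 = 131/9
  d8 = d1*5 = 80/3
  d9 = d5 + 9 - d1 = 35/2
  d10 = d1*4 = 64/3
  d11 = d4*4 = 16/3
Walk from origin (0, 0):
  seg 1: left by d6 = 4/3 → (-4/3, 0)
  seg 2: left by d4 = 4/3 → (-8/3, 0)
  seg 3: left by d2 = 9/4 → (-59/12, 0)
  seg 4: left by d9 = 35/2 → (-269/12, 0)
  seg 5: up by d8 = 80/3 → (-269/12, 80/3)
  seg 6: left by d2 = 9/4 → (-74/3, 80/3)
  seg 7: right by d9 = 35/2 → (-43/6, 80/3)
  seg 8: right by d8 = 80/3 → (39/2, 80/3)

d4 = 4/3
d5 = 83/6
d6 = 4/3
d7 = 131/9
d8 = 80/3
d9 = 35/2
d10 = 64/3
d11 = 16/3
endpoint = (39/2, 80/3)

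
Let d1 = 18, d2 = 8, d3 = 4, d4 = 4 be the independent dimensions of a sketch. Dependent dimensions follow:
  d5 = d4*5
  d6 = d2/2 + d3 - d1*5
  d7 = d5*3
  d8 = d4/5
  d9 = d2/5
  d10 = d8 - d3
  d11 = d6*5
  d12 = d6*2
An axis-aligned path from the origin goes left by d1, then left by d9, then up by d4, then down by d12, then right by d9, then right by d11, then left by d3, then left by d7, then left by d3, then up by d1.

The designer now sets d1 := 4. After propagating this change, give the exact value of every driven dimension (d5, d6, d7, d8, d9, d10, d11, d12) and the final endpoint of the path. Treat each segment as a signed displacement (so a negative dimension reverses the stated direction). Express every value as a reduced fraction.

Apply edit: d1 := 4
  d5 = d4*5 = 20
  d6 = d2/2 + d3 - d1*5 = -12
  d7 = d5*3 = 60
  d8 = d4/5 = 4/5
  d9 = d2/5 = 8/5
  d10 = d8 - d3 = -16/5
  d11 = d6*5 = -60
  d12 = d6*2 = -24
Walk from origin (0, 0):
  seg 1: left by d1 = 4 → (-4, 0)
  seg 2: left by d9 = 8/5 → (-28/5, 0)
  seg 3: up by d4 = 4 → (-28/5, 4)
  seg 4: down by d12 = -24 → (-28/5, 28)
  seg 5: right by d9 = 8/5 → (-4, 28)
  seg 6: right by d11 = -60 → (-64, 28)
  seg 7: left by d3 = 4 → (-68, 28)
  seg 8: left by d7 = 60 → (-128, 28)
  seg 9: left by d3 = 4 → (-132, 28)
  seg 10: up by d1 = 4 → (-132, 32)

d5 = 20
d6 = -12
d7 = 60
d8 = 4/5
d9 = 8/5
d10 = -16/5
d11 = -60
d12 = -24
endpoint = (-132, 32)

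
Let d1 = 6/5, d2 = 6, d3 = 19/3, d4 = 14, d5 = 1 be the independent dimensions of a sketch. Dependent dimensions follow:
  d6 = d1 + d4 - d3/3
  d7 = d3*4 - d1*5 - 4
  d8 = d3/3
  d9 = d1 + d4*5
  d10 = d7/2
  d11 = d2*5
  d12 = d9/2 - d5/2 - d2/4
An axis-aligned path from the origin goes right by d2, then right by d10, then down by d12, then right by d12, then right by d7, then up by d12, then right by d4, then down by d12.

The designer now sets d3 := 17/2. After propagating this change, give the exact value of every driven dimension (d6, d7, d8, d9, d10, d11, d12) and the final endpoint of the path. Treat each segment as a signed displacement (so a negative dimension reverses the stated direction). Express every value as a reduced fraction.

Apply edit: d3 := 17/2
  d6 = d1 + d4 - d3/3 = 371/30
  d7 = d3*4 - d1*5 - 4 = 24
  d8 = d3/3 = 17/6
  d9 = d1 + d4*5 = 356/5
  d10 = d7/2 = 12
  d11 = d2*5 = 30
  d12 = d9/2 - d5/2 - d2/4 = 168/5
Walk from origin (0, 0):
  seg 1: right by d2 = 6 → (6, 0)
  seg 2: right by d10 = 12 → (18, 0)
  seg 3: down by d12 = 168/5 → (18, -168/5)
  seg 4: right by d12 = 168/5 → (258/5, -168/5)
  seg 5: right by d7 = 24 → (378/5, -168/5)
  seg 6: up by d12 = 168/5 → (378/5, 0)
  seg 7: right by d4 = 14 → (448/5, 0)
  seg 8: down by d12 = 168/5 → (448/5, -168/5)

d6 = 371/30
d7 = 24
d8 = 17/6
d9 = 356/5
d10 = 12
d11 = 30
d12 = 168/5
endpoint = (448/5, -168/5)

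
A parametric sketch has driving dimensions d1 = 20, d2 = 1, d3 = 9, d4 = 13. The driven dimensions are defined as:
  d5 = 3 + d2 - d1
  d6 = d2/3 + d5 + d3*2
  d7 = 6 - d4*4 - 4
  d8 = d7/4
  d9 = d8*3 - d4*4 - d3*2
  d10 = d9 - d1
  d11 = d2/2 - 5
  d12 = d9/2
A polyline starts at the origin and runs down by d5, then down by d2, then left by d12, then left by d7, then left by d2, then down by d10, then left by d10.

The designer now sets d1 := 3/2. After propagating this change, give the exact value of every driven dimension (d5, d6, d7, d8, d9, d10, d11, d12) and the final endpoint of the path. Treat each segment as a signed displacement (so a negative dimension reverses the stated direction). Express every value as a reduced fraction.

Apply edit: d1 := 3/2
  d5 = 3 + d2 - d1 = 5/2
  d6 = d2/3 + d5 + d3*2 = 125/6
  d7 = 6 - d4*4 - 4 = -50
  d8 = d7/4 = -25/2
  d9 = d8*3 - d4*4 - d3*2 = -215/2
  d10 = d9 - d1 = -109
  d11 = d2/2 - 5 = -9/2
  d12 = d9/2 = -215/4
Walk from origin (0, 0):
  seg 1: down by d5 = 5/2 → (0, -5/2)
  seg 2: down by d2 = 1 → (0, -7/2)
  seg 3: left by d12 = -215/4 → (215/4, -7/2)
  seg 4: left by d7 = -50 → (415/4, -7/2)
  seg 5: left by d2 = 1 → (411/4, -7/2)
  seg 6: down by d10 = -109 → (411/4, 211/2)
  seg 7: left by d10 = -109 → (847/4, 211/2)

d5 = 5/2
d6 = 125/6
d7 = -50
d8 = -25/2
d9 = -215/2
d10 = -109
d11 = -9/2
d12 = -215/4
endpoint = (847/4, 211/2)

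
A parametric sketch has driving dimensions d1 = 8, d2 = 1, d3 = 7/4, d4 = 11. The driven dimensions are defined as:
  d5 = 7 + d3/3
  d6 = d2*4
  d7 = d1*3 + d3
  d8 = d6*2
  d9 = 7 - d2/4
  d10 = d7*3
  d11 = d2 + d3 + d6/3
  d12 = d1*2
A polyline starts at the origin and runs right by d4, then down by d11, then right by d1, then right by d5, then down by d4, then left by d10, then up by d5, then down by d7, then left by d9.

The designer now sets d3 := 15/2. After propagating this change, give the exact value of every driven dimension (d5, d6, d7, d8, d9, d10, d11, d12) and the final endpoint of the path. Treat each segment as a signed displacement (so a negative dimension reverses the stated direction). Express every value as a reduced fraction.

Apply edit: d3 := 15/2
  d5 = 7 + d3/3 = 19/2
  d6 = d2*4 = 4
  d7 = d1*3 + d3 = 63/2
  d8 = d6*2 = 8
  d9 = 7 - d2/4 = 27/4
  d10 = d7*3 = 189/2
  d11 = d2 + d3 + d6/3 = 59/6
  d12 = d1*2 = 16
Walk from origin (0, 0):
  seg 1: right by d4 = 11 → (11, 0)
  seg 2: down by d11 = 59/6 → (11, -59/6)
  seg 3: right by d1 = 8 → (19, -59/6)
  seg 4: right by d5 = 19/2 → (57/2, -59/6)
  seg 5: down by d4 = 11 → (57/2, -125/6)
  seg 6: left by d10 = 189/2 → (-66, -125/6)
  seg 7: up by d5 = 19/2 → (-66, -34/3)
  seg 8: down by d7 = 63/2 → (-66, -257/6)
  seg 9: left by d9 = 27/4 → (-291/4, -257/6)

d5 = 19/2
d6 = 4
d7 = 63/2
d8 = 8
d9 = 27/4
d10 = 189/2
d11 = 59/6
d12 = 16
endpoint = (-291/4, -257/6)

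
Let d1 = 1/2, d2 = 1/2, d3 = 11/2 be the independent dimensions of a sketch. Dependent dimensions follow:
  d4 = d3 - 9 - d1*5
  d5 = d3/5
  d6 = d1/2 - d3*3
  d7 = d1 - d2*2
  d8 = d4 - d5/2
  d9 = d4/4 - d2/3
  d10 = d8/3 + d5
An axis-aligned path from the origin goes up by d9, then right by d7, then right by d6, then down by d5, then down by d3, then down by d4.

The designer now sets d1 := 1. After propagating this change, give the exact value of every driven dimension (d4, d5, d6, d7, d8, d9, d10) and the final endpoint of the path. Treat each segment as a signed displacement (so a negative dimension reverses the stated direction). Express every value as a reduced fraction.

d4 = -17/2
d5 = 11/10
d6 = -16
d7 = 0
d8 = -181/20
d9 = -55/24
d10 = -23/12
endpoint = (-16, -47/120)

Apply edit: d1 := 1
  d4 = d3 - 9 - d1*5 = -17/2
  d5 = d3/5 = 11/10
  d6 = d1/2 - d3*3 = -16
  d7 = d1 - d2*2 = 0
  d8 = d4 - d5/2 = -181/20
  d9 = d4/4 - d2/3 = -55/24
  d10 = d8/3 + d5 = -23/12
Walk from origin (0, 0):
  seg 1: up by d9 = -55/24 → (0, -55/24)
  seg 2: right by d7 = 0 → (0, -55/24)
  seg 3: right by d6 = -16 → (-16, -55/24)
  seg 4: down by d5 = 11/10 → (-16, -407/120)
  seg 5: down by d3 = 11/2 → (-16, -1067/120)
  seg 6: down by d4 = -17/2 → (-16, -47/120)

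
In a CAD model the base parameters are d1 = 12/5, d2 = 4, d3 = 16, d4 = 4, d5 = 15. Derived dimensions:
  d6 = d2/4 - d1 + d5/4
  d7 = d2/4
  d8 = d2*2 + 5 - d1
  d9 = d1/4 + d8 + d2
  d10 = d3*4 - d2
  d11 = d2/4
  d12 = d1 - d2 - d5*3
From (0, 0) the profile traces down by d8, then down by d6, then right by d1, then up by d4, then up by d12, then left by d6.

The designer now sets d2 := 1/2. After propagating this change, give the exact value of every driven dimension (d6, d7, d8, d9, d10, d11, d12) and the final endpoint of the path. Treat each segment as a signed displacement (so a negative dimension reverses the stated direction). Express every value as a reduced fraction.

Apply edit: d2 := 1/2
  d6 = d2/4 - d1 + d5/4 = 59/40
  d7 = d2/4 = 1/8
  d8 = d2*2 + 5 - d1 = 18/5
  d9 = d1/4 + d8 + d2 = 47/10
  d10 = d3*4 - d2 = 127/2
  d11 = d2/4 = 1/8
  d12 = d1 - d2 - d5*3 = -431/10
Walk from origin (0, 0):
  seg 1: down by d8 = 18/5 → (0, -18/5)
  seg 2: down by d6 = 59/40 → (0, -203/40)
  seg 3: right by d1 = 12/5 → (12/5, -203/40)
  seg 4: up by d4 = 4 → (12/5, -43/40)
  seg 5: up by d12 = -431/10 → (12/5, -1767/40)
  seg 6: left by d6 = 59/40 → (37/40, -1767/40)

d6 = 59/40
d7 = 1/8
d8 = 18/5
d9 = 47/10
d10 = 127/2
d11 = 1/8
d12 = -431/10
endpoint = (37/40, -1767/40)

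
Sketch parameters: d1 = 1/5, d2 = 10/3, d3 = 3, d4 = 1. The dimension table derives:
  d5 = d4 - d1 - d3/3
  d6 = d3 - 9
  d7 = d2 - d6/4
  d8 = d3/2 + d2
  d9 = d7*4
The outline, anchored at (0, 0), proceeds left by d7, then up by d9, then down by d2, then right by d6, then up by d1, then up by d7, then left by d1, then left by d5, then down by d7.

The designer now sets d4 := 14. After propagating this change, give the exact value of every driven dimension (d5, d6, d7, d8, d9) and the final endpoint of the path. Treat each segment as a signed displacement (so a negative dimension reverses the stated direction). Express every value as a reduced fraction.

Apply edit: d4 := 14
  d5 = d4 - d1 - d3/3 = 64/5
  d6 = d3 - 9 = -6
  d7 = d2 - d6/4 = 29/6
  d8 = d3/2 + d2 = 29/6
  d9 = d7*4 = 58/3
Walk from origin (0, 0):
  seg 1: left by d7 = 29/6 → (-29/6, 0)
  seg 2: up by d9 = 58/3 → (-29/6, 58/3)
  seg 3: down by d2 = 10/3 → (-29/6, 16)
  seg 4: right by d6 = -6 → (-65/6, 16)
  seg 5: up by d1 = 1/5 → (-65/6, 81/5)
  seg 6: up by d7 = 29/6 → (-65/6, 631/30)
  seg 7: left by d1 = 1/5 → (-331/30, 631/30)
  seg 8: left by d5 = 64/5 → (-143/6, 631/30)
  seg 9: down by d7 = 29/6 → (-143/6, 81/5)

d5 = 64/5
d6 = -6
d7 = 29/6
d8 = 29/6
d9 = 58/3
endpoint = (-143/6, 81/5)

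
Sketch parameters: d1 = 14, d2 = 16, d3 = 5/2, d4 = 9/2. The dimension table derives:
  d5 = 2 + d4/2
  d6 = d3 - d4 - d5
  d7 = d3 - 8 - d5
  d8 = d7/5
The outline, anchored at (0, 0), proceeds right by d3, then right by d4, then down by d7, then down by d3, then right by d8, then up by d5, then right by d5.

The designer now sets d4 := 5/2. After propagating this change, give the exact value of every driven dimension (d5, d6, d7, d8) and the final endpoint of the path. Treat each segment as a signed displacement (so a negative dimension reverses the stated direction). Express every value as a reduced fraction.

d5 = 13/4
d6 = -13/4
d7 = -35/4
d8 = -7/4
endpoint = (13/2, 19/2)

Apply edit: d4 := 5/2
  d5 = 2 + d4/2 = 13/4
  d6 = d3 - d4 - d5 = -13/4
  d7 = d3 - 8 - d5 = -35/4
  d8 = d7/5 = -7/4
Walk from origin (0, 0):
  seg 1: right by d3 = 5/2 → (5/2, 0)
  seg 2: right by d4 = 5/2 → (5, 0)
  seg 3: down by d7 = -35/4 → (5, 35/4)
  seg 4: down by d3 = 5/2 → (5, 25/4)
  seg 5: right by d8 = -7/4 → (13/4, 25/4)
  seg 6: up by d5 = 13/4 → (13/4, 19/2)
  seg 7: right by d5 = 13/4 → (13/2, 19/2)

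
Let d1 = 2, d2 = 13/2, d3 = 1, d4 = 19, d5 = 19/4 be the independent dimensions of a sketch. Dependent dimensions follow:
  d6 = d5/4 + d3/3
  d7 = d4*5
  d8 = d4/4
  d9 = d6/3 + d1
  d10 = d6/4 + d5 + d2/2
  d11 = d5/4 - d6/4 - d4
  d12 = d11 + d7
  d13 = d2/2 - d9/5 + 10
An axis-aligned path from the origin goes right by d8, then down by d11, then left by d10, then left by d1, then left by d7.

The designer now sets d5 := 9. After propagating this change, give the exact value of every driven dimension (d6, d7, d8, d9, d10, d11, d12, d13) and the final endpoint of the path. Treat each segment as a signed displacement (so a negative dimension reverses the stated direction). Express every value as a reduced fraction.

Apply edit: d5 := 9
  d6 = d5/4 + d3/3 = 31/12
  d7 = d4*5 = 95
  d8 = d4/4 = 19/4
  d9 = d6/3 + d1 = 103/36
  d10 = d6/4 + d5 + d2/2 = 619/48
  d11 = d5/4 - d6/4 - d4 = -835/48
  d12 = d11 + d7 = 3725/48
  d13 = d2/2 - d9/5 + 10 = 1141/90
Walk from origin (0, 0):
  seg 1: right by d8 = 19/4 → (19/4, 0)
  seg 2: down by d11 = -835/48 → (19/4, 835/48)
  seg 3: left by d10 = 619/48 → (-391/48, 835/48)
  seg 4: left by d1 = 2 → (-487/48, 835/48)
  seg 5: left by d7 = 95 → (-5047/48, 835/48)

d6 = 31/12
d7 = 95
d8 = 19/4
d9 = 103/36
d10 = 619/48
d11 = -835/48
d12 = 3725/48
d13 = 1141/90
endpoint = (-5047/48, 835/48)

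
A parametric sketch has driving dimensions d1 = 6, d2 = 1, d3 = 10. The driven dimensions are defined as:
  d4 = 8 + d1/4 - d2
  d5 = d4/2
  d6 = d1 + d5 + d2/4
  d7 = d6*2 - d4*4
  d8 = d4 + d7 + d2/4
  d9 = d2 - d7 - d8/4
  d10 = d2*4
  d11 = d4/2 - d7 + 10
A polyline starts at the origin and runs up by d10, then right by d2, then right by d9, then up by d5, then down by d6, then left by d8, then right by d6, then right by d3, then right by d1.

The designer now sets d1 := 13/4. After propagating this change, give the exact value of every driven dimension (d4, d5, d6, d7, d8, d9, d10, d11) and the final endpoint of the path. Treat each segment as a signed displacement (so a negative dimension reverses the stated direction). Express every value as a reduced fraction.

d4 = 125/16
d5 = 125/32
d6 = 237/32
d7 = -263/16
d8 = -67/8
d9 = 625/32
d10 = 4
d11 = 971/32
endpoint = (793/16, 1/2)

Apply edit: d1 := 13/4
  d4 = 8 + d1/4 - d2 = 125/16
  d5 = d4/2 = 125/32
  d6 = d1 + d5 + d2/4 = 237/32
  d7 = d6*2 - d4*4 = -263/16
  d8 = d4 + d7 + d2/4 = -67/8
  d9 = d2 - d7 - d8/4 = 625/32
  d10 = d2*4 = 4
  d11 = d4/2 - d7 + 10 = 971/32
Walk from origin (0, 0):
  seg 1: up by d10 = 4 → (0, 4)
  seg 2: right by d2 = 1 → (1, 4)
  seg 3: right by d9 = 625/32 → (657/32, 4)
  seg 4: up by d5 = 125/32 → (657/32, 253/32)
  seg 5: down by d6 = 237/32 → (657/32, 1/2)
  seg 6: left by d8 = -67/8 → (925/32, 1/2)
  seg 7: right by d6 = 237/32 → (581/16, 1/2)
  seg 8: right by d3 = 10 → (741/16, 1/2)
  seg 9: right by d1 = 13/4 → (793/16, 1/2)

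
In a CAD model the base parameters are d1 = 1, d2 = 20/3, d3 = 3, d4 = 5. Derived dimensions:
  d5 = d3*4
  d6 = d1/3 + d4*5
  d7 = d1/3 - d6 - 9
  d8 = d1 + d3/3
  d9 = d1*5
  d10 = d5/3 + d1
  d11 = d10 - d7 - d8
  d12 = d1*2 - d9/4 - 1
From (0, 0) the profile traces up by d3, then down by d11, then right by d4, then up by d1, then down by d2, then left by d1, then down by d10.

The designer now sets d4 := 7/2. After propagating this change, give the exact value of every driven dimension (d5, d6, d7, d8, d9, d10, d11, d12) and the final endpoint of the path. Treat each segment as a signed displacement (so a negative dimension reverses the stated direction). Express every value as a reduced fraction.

Apply edit: d4 := 7/2
  d5 = d3*4 = 12
  d6 = d1/3 + d4*5 = 107/6
  d7 = d1/3 - d6 - 9 = -53/2
  d8 = d1 + d3/3 = 2
  d9 = d1*5 = 5
  d10 = d5/3 + d1 = 5
  d11 = d10 - d7 - d8 = 59/2
  d12 = d1*2 - d9/4 - 1 = -1/4
Walk from origin (0, 0):
  seg 1: up by d3 = 3 → (0, 3)
  seg 2: down by d11 = 59/2 → (0, -53/2)
  seg 3: right by d4 = 7/2 → (7/2, -53/2)
  seg 4: up by d1 = 1 → (7/2, -51/2)
  seg 5: down by d2 = 20/3 → (7/2, -193/6)
  seg 6: left by d1 = 1 → (5/2, -193/6)
  seg 7: down by d10 = 5 → (5/2, -223/6)

d5 = 12
d6 = 107/6
d7 = -53/2
d8 = 2
d9 = 5
d10 = 5
d11 = 59/2
d12 = -1/4
endpoint = (5/2, -223/6)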